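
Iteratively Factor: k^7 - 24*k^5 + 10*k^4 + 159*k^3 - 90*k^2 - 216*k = (k)*(k^6 - 24*k^4 + 10*k^3 + 159*k^2 - 90*k - 216) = k*(k - 3)*(k^5 + 3*k^4 - 15*k^3 - 35*k^2 + 54*k + 72) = k*(k - 3)*(k + 1)*(k^4 + 2*k^3 - 17*k^2 - 18*k + 72) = k*(k - 3)^2*(k + 1)*(k^3 + 5*k^2 - 2*k - 24) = k*(k - 3)^2*(k - 2)*(k + 1)*(k^2 + 7*k + 12) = k*(k - 3)^2*(k - 2)*(k + 1)*(k + 4)*(k + 3)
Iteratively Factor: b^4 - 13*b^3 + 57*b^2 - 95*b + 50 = (b - 1)*(b^3 - 12*b^2 + 45*b - 50) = (b - 5)*(b - 1)*(b^2 - 7*b + 10) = (b - 5)^2*(b - 1)*(b - 2)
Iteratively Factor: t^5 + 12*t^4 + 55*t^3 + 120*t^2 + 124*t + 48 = (t + 2)*(t^4 + 10*t^3 + 35*t^2 + 50*t + 24) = (t + 1)*(t + 2)*(t^3 + 9*t^2 + 26*t + 24) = (t + 1)*(t + 2)^2*(t^2 + 7*t + 12) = (t + 1)*(t + 2)^2*(t + 4)*(t + 3)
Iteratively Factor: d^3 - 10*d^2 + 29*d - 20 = (d - 4)*(d^2 - 6*d + 5) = (d - 4)*(d - 1)*(d - 5)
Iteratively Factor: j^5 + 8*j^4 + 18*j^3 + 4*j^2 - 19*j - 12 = (j + 4)*(j^4 + 4*j^3 + 2*j^2 - 4*j - 3) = (j + 1)*(j + 4)*(j^3 + 3*j^2 - j - 3) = (j + 1)^2*(j + 4)*(j^2 + 2*j - 3) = (j + 1)^2*(j + 3)*(j + 4)*(j - 1)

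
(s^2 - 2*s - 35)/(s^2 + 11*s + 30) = (s - 7)/(s + 6)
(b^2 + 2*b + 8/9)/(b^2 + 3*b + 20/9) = (3*b + 2)/(3*b + 5)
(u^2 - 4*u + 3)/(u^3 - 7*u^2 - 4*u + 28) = (u^2 - 4*u + 3)/(u^3 - 7*u^2 - 4*u + 28)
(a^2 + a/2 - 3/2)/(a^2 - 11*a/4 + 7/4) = 2*(2*a + 3)/(4*a - 7)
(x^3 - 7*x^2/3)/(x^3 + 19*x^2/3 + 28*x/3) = x*(3*x - 7)/(3*x^2 + 19*x + 28)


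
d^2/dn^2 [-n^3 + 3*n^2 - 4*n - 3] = 6 - 6*n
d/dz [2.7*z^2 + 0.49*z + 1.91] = 5.4*z + 0.49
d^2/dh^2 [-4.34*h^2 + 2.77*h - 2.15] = -8.68000000000000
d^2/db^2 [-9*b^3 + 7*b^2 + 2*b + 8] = 14 - 54*b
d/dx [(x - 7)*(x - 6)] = 2*x - 13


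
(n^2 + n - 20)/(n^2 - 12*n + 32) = (n + 5)/(n - 8)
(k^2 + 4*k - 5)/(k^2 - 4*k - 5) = (-k^2 - 4*k + 5)/(-k^2 + 4*k + 5)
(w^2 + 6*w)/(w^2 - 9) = w*(w + 6)/(w^2 - 9)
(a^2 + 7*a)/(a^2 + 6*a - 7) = a/(a - 1)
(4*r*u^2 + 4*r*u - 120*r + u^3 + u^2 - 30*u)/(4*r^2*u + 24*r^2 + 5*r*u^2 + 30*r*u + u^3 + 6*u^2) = (u - 5)/(r + u)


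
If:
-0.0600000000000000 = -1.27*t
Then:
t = 0.05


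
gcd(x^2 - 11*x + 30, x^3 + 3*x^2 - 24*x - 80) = x - 5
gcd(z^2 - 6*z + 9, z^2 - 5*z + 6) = z - 3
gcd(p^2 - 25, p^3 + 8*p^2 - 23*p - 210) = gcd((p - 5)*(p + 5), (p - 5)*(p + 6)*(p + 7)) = p - 5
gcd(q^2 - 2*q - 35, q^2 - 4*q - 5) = 1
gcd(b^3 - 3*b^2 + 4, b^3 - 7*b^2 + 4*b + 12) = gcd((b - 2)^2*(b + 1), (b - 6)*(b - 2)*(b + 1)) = b^2 - b - 2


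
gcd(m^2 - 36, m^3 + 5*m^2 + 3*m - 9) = 1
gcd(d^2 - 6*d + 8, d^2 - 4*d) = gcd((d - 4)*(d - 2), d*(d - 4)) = d - 4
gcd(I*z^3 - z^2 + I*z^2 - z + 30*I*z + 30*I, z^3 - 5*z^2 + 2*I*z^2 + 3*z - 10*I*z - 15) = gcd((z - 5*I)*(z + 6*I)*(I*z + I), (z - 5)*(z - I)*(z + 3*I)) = 1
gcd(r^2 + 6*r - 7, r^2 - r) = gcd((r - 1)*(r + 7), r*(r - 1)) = r - 1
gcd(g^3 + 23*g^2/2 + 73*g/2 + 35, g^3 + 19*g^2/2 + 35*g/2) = g^2 + 19*g/2 + 35/2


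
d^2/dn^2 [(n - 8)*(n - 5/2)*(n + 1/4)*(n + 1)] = 12*n^2 - 111*n/2 + 57/4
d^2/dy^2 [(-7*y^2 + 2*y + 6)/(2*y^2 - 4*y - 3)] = 6*(-16*y^3 - 18*y^2 - 36*y + 15)/(8*y^6 - 48*y^5 + 60*y^4 + 80*y^3 - 90*y^2 - 108*y - 27)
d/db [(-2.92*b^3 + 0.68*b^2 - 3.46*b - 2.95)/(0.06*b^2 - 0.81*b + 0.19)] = (-0.1752*b^4 + 4.7304*b^3 - 2.0076*b^2 + 0.6124*b - 3.0469)/(0.0036*b^4 - 0.0972*b^3 + 0.6789*b^2 - 0.3078*b + 0.0361)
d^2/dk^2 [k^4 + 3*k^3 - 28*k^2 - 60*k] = 12*k^2 + 18*k - 56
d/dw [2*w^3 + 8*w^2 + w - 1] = 6*w^2 + 16*w + 1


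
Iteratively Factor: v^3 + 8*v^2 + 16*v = (v)*(v^2 + 8*v + 16) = v*(v + 4)*(v + 4)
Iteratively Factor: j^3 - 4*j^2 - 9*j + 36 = (j - 3)*(j^2 - j - 12) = (j - 4)*(j - 3)*(j + 3)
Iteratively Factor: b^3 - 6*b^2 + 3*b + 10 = (b - 5)*(b^2 - b - 2) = (b - 5)*(b - 2)*(b + 1)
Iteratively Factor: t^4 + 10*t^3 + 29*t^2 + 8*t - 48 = (t - 1)*(t^3 + 11*t^2 + 40*t + 48) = (t - 1)*(t + 4)*(t^2 + 7*t + 12) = (t - 1)*(t + 4)^2*(t + 3)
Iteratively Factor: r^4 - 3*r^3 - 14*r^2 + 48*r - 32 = (r - 4)*(r^3 + r^2 - 10*r + 8) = (r - 4)*(r + 4)*(r^2 - 3*r + 2) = (r - 4)*(r - 1)*(r + 4)*(r - 2)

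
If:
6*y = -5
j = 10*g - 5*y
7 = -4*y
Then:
No Solution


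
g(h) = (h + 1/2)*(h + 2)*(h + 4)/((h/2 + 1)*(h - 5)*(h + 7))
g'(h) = -(h + 1/2)*(h + 2)*(h + 4)/((h/2 + 1)*(h - 5)*(h + 7)^2) + (h + 1/2)*(h + 2)/((h/2 + 1)*(h - 5)*(h + 7)) + (h + 1/2)*(h + 4)/((h/2 + 1)*(h - 5)*(h + 7)) + (h + 2)*(h + 4)/((h/2 + 1)*(h - 5)*(h + 7)) - (h + 1/2)*(h + 2)*(h + 4)/((h/2 + 1)*(h - 5)^2*(h + 7)) - (h + 1/2)*(h + 2)*(h + 4)/(2*(h/2 + 1)^2*(h - 5)*(h + 7)) = (-5*h^2 - 148*h - 323)/(h^4 + 4*h^3 - 66*h^2 - 140*h + 1225)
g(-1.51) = 0.14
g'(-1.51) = -0.09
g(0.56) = -0.29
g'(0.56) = -0.36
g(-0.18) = -0.07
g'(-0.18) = -0.24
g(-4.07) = -0.02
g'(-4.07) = 0.28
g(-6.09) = -2.32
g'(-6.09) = 3.86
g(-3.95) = 0.01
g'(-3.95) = 0.25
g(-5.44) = -0.87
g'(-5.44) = 1.26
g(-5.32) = -0.73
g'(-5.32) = 1.07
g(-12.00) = 2.16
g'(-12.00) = 0.10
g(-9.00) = 3.04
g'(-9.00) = 0.77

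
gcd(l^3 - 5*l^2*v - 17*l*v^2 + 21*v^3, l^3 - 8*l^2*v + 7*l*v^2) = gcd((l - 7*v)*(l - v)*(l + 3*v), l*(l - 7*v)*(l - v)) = l^2 - 8*l*v + 7*v^2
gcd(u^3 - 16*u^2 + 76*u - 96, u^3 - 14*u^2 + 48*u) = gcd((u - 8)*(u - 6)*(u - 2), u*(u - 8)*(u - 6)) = u^2 - 14*u + 48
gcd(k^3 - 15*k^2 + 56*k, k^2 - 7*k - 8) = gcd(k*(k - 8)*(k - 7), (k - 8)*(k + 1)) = k - 8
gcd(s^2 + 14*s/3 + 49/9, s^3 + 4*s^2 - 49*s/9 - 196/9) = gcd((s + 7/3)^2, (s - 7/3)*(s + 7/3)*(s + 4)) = s + 7/3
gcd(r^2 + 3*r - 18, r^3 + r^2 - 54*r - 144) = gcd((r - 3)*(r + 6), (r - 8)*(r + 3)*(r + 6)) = r + 6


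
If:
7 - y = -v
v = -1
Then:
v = -1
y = 6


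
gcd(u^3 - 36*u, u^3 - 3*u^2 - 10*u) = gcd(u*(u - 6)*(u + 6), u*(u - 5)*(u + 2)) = u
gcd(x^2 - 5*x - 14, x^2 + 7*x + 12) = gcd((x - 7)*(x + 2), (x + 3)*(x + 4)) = 1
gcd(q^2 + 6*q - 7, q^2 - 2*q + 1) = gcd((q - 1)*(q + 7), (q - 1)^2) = q - 1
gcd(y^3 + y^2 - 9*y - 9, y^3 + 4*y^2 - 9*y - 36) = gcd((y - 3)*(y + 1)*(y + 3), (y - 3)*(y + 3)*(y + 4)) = y^2 - 9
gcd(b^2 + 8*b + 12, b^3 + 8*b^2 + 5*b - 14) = b + 2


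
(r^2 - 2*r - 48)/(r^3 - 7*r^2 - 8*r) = (r + 6)/(r*(r + 1))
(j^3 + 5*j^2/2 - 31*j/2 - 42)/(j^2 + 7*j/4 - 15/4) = 2*(2*j^2 - j - 28)/(4*j - 5)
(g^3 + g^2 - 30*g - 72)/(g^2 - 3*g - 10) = (-g^3 - g^2 + 30*g + 72)/(-g^2 + 3*g + 10)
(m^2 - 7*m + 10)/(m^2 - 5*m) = (m - 2)/m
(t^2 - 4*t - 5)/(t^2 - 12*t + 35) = (t + 1)/(t - 7)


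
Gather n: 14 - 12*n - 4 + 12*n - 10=0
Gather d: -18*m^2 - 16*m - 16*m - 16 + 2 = -18*m^2 - 32*m - 14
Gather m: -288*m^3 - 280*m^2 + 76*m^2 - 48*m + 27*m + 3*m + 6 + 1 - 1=-288*m^3 - 204*m^2 - 18*m + 6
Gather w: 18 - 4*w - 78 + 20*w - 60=16*w - 120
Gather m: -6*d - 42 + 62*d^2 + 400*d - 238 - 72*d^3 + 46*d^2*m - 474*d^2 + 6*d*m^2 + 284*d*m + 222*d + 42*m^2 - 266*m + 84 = -72*d^3 - 412*d^2 + 616*d + m^2*(6*d + 42) + m*(46*d^2 + 284*d - 266) - 196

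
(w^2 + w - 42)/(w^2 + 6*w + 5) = (w^2 + w - 42)/(w^2 + 6*w + 5)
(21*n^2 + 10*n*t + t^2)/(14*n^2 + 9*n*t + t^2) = (3*n + t)/(2*n + t)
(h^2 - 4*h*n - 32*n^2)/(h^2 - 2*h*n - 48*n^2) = (h + 4*n)/(h + 6*n)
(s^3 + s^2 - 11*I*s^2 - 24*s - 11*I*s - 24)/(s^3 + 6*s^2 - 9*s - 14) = (s^2 - 11*I*s - 24)/(s^2 + 5*s - 14)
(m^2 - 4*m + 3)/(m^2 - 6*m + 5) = (m - 3)/(m - 5)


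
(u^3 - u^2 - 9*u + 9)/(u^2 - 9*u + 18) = (u^2 + 2*u - 3)/(u - 6)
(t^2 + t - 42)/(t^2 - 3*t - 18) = (t + 7)/(t + 3)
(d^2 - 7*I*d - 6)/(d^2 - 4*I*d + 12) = (d - I)/(d + 2*I)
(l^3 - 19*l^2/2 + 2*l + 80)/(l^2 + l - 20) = (l^2 - 11*l/2 - 20)/(l + 5)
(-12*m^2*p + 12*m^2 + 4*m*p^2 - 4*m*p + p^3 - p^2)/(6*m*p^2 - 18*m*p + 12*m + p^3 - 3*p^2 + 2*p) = (-2*m + p)/(p - 2)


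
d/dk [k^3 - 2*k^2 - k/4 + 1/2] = 3*k^2 - 4*k - 1/4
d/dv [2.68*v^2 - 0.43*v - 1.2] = 5.36*v - 0.43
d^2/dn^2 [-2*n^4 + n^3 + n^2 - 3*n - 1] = -24*n^2 + 6*n + 2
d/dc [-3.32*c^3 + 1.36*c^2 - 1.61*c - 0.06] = -9.96*c^2 + 2.72*c - 1.61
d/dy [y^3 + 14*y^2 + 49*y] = 3*y^2 + 28*y + 49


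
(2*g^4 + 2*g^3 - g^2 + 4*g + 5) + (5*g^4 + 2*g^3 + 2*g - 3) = 7*g^4 + 4*g^3 - g^2 + 6*g + 2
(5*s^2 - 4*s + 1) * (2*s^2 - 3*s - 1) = 10*s^4 - 23*s^3 + 9*s^2 + s - 1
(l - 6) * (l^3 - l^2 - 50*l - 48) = l^4 - 7*l^3 - 44*l^2 + 252*l + 288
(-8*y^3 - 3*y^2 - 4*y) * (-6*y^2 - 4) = 48*y^5 + 18*y^4 + 56*y^3 + 12*y^2 + 16*y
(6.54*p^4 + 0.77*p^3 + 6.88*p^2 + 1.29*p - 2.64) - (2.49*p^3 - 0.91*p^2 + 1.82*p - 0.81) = 6.54*p^4 - 1.72*p^3 + 7.79*p^2 - 0.53*p - 1.83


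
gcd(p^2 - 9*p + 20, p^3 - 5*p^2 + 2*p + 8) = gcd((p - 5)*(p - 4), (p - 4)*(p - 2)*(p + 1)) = p - 4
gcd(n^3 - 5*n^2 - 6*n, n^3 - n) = n^2 + n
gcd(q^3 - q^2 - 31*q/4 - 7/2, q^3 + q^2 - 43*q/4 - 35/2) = q^2 - 3*q/2 - 7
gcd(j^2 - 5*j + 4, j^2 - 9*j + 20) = j - 4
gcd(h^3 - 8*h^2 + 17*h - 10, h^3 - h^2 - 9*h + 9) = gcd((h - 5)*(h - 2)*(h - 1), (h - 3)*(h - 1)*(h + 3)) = h - 1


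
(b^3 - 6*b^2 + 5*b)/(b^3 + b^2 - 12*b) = (b^2 - 6*b + 5)/(b^2 + b - 12)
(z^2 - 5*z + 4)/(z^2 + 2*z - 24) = (z - 1)/(z + 6)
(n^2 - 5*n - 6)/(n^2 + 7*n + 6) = (n - 6)/(n + 6)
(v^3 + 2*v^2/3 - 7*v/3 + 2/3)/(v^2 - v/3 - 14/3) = (3*v^2 - 4*v + 1)/(3*v - 7)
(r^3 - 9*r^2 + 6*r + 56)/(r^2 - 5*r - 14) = r - 4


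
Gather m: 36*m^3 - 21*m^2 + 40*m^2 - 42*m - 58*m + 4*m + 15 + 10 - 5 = 36*m^3 + 19*m^2 - 96*m + 20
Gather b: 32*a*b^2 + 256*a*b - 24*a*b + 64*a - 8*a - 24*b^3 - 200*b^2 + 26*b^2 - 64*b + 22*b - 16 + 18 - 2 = 56*a - 24*b^3 + b^2*(32*a - 174) + b*(232*a - 42)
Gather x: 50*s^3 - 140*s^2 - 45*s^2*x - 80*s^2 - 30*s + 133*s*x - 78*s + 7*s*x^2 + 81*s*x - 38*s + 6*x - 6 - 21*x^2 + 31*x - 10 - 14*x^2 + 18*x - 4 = 50*s^3 - 220*s^2 - 146*s + x^2*(7*s - 35) + x*(-45*s^2 + 214*s + 55) - 20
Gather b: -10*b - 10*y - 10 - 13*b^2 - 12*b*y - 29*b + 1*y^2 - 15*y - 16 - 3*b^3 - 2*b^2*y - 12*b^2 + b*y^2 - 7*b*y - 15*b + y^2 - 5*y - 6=-3*b^3 + b^2*(-2*y - 25) + b*(y^2 - 19*y - 54) + 2*y^2 - 30*y - 32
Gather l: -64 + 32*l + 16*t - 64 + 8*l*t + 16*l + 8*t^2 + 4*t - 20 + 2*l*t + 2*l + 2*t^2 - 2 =l*(10*t + 50) + 10*t^2 + 20*t - 150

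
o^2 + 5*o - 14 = (o - 2)*(o + 7)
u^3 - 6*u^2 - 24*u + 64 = (u - 8)*(u - 2)*(u + 4)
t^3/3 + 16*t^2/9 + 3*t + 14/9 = (t/3 + 1/3)*(t + 2)*(t + 7/3)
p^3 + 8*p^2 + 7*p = p*(p + 1)*(p + 7)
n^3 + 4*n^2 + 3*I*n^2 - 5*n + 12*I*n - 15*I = (n - 1)*(n + 5)*(n + 3*I)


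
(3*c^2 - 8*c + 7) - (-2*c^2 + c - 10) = 5*c^2 - 9*c + 17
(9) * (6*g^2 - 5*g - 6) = 54*g^2 - 45*g - 54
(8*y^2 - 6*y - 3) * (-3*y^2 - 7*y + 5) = -24*y^4 - 38*y^3 + 91*y^2 - 9*y - 15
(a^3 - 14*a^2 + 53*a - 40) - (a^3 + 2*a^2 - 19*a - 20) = -16*a^2 + 72*a - 20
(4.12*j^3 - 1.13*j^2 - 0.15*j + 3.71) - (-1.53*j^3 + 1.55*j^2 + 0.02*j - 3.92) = 5.65*j^3 - 2.68*j^2 - 0.17*j + 7.63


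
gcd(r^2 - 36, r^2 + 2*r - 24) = r + 6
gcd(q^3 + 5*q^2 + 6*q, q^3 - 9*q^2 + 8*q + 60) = q + 2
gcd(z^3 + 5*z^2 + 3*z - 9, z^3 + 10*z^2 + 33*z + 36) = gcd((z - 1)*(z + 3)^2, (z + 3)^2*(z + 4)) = z^2 + 6*z + 9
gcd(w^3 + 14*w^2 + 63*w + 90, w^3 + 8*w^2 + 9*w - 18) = w^2 + 9*w + 18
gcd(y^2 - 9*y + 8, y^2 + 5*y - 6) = y - 1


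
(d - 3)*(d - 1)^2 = d^3 - 5*d^2 + 7*d - 3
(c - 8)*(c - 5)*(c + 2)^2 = c^4 - 9*c^3 - 8*c^2 + 108*c + 160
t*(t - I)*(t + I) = t^3 + t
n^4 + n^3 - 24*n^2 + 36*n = n*(n - 3)*(n - 2)*(n + 6)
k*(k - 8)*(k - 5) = k^3 - 13*k^2 + 40*k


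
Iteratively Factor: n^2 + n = (n + 1)*(n)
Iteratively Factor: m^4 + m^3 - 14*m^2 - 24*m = (m)*(m^3 + m^2 - 14*m - 24) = m*(m + 2)*(m^2 - m - 12) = m*(m + 2)*(m + 3)*(m - 4)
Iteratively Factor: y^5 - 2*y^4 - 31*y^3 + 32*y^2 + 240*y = (y + 4)*(y^4 - 6*y^3 - 7*y^2 + 60*y) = y*(y + 4)*(y^3 - 6*y^2 - 7*y + 60) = y*(y + 3)*(y + 4)*(y^2 - 9*y + 20) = y*(y - 4)*(y + 3)*(y + 4)*(y - 5)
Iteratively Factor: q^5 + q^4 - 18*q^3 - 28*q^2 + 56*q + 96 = (q + 3)*(q^4 - 2*q^3 - 12*q^2 + 8*q + 32) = (q - 4)*(q + 3)*(q^3 + 2*q^2 - 4*q - 8) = (q - 4)*(q + 2)*(q + 3)*(q^2 - 4) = (q - 4)*(q - 2)*(q + 2)*(q + 3)*(q + 2)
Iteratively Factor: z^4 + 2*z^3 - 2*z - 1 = (z + 1)*(z^3 + z^2 - z - 1) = (z + 1)^2*(z^2 - 1) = (z - 1)*(z + 1)^2*(z + 1)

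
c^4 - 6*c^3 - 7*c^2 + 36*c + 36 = (c - 6)*(c - 3)*(c + 1)*(c + 2)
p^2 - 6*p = p*(p - 6)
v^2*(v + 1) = v^3 + v^2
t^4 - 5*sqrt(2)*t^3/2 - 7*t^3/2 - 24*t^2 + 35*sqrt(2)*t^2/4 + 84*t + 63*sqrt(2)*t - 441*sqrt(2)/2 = (t - 7/2)*(t - 3*sqrt(2))^2*(t + 7*sqrt(2)/2)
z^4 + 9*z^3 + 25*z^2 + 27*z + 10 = (z + 1)^2*(z + 2)*(z + 5)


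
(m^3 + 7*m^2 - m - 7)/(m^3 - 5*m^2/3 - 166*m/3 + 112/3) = 3*(m^2 - 1)/(3*m^2 - 26*m + 16)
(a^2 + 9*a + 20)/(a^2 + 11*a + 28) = (a + 5)/(a + 7)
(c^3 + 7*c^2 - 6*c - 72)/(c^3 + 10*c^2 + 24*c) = (c - 3)/c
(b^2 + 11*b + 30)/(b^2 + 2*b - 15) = (b + 6)/(b - 3)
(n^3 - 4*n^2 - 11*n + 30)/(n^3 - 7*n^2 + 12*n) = (n^3 - 4*n^2 - 11*n + 30)/(n*(n^2 - 7*n + 12))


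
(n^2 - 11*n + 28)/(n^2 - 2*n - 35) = (n - 4)/(n + 5)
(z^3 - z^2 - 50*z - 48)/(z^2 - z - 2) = (z^2 - 2*z - 48)/(z - 2)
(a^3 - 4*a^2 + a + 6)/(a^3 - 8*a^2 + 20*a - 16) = (a^2 - 2*a - 3)/(a^2 - 6*a + 8)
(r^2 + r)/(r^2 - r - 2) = r/(r - 2)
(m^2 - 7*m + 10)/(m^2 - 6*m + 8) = (m - 5)/(m - 4)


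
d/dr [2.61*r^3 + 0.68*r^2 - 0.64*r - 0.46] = 7.83*r^2 + 1.36*r - 0.64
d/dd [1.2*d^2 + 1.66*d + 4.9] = 2.4*d + 1.66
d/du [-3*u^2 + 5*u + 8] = 5 - 6*u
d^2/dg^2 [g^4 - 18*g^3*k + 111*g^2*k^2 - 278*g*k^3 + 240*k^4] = 12*g^2 - 108*g*k + 222*k^2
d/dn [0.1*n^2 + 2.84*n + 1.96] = 0.2*n + 2.84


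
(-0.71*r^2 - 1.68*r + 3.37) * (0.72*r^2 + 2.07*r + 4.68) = -0.5112*r^4 - 2.6793*r^3 - 4.374*r^2 - 0.8865*r + 15.7716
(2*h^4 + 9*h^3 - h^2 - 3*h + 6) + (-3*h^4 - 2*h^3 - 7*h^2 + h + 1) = -h^4 + 7*h^3 - 8*h^2 - 2*h + 7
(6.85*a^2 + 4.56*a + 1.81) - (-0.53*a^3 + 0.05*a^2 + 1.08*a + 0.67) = 0.53*a^3 + 6.8*a^2 + 3.48*a + 1.14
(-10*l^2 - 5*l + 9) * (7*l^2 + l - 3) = -70*l^4 - 45*l^3 + 88*l^2 + 24*l - 27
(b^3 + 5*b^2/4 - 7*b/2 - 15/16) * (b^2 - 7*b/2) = b^5 - 9*b^4/4 - 63*b^3/8 + 181*b^2/16 + 105*b/32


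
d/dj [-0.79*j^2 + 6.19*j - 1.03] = 6.19 - 1.58*j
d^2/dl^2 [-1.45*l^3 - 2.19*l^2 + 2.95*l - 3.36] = -8.7*l - 4.38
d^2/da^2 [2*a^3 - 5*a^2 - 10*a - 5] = 12*a - 10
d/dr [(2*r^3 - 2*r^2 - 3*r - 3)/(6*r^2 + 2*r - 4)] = (6*r^4 + 4*r^3 - 5*r^2 + 26*r + 9)/(2*(9*r^4 + 6*r^3 - 11*r^2 - 4*r + 4))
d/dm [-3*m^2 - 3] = -6*m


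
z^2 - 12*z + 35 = (z - 7)*(z - 5)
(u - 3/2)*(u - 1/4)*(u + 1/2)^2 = u^4 - 3*u^3/4 - 9*u^2/8 - u/16 + 3/32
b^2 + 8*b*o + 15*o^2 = (b + 3*o)*(b + 5*o)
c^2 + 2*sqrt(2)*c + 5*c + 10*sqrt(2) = (c + 5)*(c + 2*sqrt(2))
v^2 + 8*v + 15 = (v + 3)*(v + 5)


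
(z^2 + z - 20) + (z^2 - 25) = 2*z^2 + z - 45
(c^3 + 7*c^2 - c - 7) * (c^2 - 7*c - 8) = c^5 - 58*c^3 - 56*c^2 + 57*c + 56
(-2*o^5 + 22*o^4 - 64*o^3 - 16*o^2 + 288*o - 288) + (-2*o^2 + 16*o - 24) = -2*o^5 + 22*o^4 - 64*o^3 - 18*o^2 + 304*o - 312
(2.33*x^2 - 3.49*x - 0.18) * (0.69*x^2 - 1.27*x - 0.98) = 1.6077*x^4 - 5.3672*x^3 + 2.0247*x^2 + 3.6488*x + 0.1764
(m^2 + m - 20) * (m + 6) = m^3 + 7*m^2 - 14*m - 120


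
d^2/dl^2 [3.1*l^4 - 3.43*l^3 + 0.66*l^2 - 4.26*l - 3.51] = 37.2*l^2 - 20.58*l + 1.32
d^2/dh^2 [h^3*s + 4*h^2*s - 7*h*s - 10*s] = 2*s*(3*h + 4)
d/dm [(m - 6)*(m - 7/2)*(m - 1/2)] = 3*m^2 - 20*m + 103/4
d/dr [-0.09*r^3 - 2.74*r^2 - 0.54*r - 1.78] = -0.27*r^2 - 5.48*r - 0.54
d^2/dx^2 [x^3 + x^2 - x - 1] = 6*x + 2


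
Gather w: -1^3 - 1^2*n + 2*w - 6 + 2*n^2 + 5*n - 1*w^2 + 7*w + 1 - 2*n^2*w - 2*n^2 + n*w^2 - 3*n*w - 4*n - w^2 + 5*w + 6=w^2*(n - 2) + w*(-2*n^2 - 3*n + 14)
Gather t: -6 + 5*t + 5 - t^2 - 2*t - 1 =-t^2 + 3*t - 2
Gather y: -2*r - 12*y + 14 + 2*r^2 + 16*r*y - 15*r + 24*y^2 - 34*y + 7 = 2*r^2 - 17*r + 24*y^2 + y*(16*r - 46) + 21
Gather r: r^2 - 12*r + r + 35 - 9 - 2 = r^2 - 11*r + 24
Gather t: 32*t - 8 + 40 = 32*t + 32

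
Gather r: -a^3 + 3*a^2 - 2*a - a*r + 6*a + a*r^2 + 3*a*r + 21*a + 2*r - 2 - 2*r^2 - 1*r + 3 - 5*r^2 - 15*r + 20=-a^3 + 3*a^2 + 25*a + r^2*(a - 7) + r*(2*a - 14) + 21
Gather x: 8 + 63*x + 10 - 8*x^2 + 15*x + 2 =-8*x^2 + 78*x + 20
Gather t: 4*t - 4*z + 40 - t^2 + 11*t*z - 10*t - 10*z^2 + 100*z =-t^2 + t*(11*z - 6) - 10*z^2 + 96*z + 40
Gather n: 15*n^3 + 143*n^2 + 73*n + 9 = 15*n^3 + 143*n^2 + 73*n + 9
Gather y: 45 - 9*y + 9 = 54 - 9*y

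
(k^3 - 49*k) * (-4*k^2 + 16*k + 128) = -4*k^5 + 16*k^4 + 324*k^3 - 784*k^2 - 6272*k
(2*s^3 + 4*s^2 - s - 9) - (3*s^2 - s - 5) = 2*s^3 + s^2 - 4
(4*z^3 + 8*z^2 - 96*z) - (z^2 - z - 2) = 4*z^3 + 7*z^2 - 95*z + 2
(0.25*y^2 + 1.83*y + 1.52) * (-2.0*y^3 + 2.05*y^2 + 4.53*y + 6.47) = -0.5*y^5 - 3.1475*y^4 + 1.844*y^3 + 13.0234*y^2 + 18.7257*y + 9.8344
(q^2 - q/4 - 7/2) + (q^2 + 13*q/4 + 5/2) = 2*q^2 + 3*q - 1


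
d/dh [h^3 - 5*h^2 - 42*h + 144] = 3*h^2 - 10*h - 42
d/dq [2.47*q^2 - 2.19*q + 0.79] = 4.94*q - 2.19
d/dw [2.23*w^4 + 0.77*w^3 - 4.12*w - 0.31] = 8.92*w^3 + 2.31*w^2 - 4.12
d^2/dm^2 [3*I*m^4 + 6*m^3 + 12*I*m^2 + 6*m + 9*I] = 36*I*m^2 + 36*m + 24*I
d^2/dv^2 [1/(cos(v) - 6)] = (sin(v)^2 - 6*cos(v) + 1)/(cos(v) - 6)^3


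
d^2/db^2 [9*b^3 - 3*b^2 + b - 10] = 54*b - 6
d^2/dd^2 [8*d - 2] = 0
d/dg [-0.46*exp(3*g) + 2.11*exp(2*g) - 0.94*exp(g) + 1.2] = (-1.38*exp(2*g) + 4.22*exp(g) - 0.94)*exp(g)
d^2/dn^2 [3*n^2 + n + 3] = 6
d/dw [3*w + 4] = 3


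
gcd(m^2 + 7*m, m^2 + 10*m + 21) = m + 7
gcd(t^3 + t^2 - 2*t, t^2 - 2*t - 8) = t + 2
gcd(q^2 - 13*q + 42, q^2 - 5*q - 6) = q - 6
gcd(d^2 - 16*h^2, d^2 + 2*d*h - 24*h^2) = d - 4*h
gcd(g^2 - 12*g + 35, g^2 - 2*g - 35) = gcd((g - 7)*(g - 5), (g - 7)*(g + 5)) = g - 7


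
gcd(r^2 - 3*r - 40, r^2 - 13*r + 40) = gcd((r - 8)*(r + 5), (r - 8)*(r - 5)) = r - 8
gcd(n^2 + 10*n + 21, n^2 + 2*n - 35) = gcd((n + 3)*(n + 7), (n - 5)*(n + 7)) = n + 7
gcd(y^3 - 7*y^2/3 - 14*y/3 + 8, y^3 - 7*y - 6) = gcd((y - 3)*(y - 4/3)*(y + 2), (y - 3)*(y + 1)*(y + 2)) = y^2 - y - 6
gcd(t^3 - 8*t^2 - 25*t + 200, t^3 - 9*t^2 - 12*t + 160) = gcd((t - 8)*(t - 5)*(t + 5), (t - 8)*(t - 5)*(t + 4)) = t^2 - 13*t + 40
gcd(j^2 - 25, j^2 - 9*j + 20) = j - 5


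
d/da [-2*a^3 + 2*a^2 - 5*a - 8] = -6*a^2 + 4*a - 5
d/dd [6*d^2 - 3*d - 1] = 12*d - 3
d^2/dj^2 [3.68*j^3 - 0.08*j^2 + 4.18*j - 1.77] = 22.08*j - 0.16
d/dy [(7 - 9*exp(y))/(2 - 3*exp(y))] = 3*exp(y)/(3*exp(y) - 2)^2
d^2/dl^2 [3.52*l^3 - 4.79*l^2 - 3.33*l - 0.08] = 21.12*l - 9.58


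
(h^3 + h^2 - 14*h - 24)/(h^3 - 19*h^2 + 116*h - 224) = (h^2 + 5*h + 6)/(h^2 - 15*h + 56)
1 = 1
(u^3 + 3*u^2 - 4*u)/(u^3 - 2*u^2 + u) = (u + 4)/(u - 1)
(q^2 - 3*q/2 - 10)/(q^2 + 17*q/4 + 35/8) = 4*(q - 4)/(4*q + 7)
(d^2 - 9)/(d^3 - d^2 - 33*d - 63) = (d - 3)/(d^2 - 4*d - 21)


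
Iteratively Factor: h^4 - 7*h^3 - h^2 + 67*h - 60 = (h - 1)*(h^3 - 6*h^2 - 7*h + 60) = (h - 1)*(h + 3)*(h^2 - 9*h + 20) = (h - 4)*(h - 1)*(h + 3)*(h - 5)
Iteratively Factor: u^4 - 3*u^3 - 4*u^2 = (u - 4)*(u^3 + u^2) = u*(u - 4)*(u^2 + u) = u^2*(u - 4)*(u + 1)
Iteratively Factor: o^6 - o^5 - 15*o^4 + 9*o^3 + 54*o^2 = (o - 3)*(o^5 + 2*o^4 - 9*o^3 - 18*o^2) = o*(o - 3)*(o^4 + 2*o^3 - 9*o^2 - 18*o) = o^2*(o - 3)*(o^3 + 2*o^2 - 9*o - 18) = o^2*(o - 3)*(o + 3)*(o^2 - o - 6) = o^2*(o - 3)*(o + 2)*(o + 3)*(o - 3)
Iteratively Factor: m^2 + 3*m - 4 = (m - 1)*(m + 4)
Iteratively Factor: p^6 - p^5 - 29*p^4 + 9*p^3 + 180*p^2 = (p + 4)*(p^5 - 5*p^4 - 9*p^3 + 45*p^2) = (p - 3)*(p + 4)*(p^4 - 2*p^3 - 15*p^2) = p*(p - 3)*(p + 4)*(p^3 - 2*p^2 - 15*p) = p*(p - 5)*(p - 3)*(p + 4)*(p^2 + 3*p) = p^2*(p - 5)*(p - 3)*(p + 4)*(p + 3)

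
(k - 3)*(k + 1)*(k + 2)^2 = k^4 + 2*k^3 - 7*k^2 - 20*k - 12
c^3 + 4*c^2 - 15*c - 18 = (c - 3)*(c + 1)*(c + 6)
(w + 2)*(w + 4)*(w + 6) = w^3 + 12*w^2 + 44*w + 48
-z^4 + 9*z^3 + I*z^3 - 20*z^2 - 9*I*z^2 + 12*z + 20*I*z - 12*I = (z - 6)*(z - 2)*(I*z + 1)*(I*z - I)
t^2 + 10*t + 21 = (t + 3)*(t + 7)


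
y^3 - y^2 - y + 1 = (y - 1)^2*(y + 1)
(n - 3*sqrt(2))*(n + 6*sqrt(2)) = n^2 + 3*sqrt(2)*n - 36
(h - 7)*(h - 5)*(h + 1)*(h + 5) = h^4 - 6*h^3 - 32*h^2 + 150*h + 175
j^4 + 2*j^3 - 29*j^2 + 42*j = j*(j - 3)*(j - 2)*(j + 7)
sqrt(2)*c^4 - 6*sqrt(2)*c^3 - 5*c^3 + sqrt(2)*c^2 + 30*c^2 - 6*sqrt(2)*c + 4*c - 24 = (c - 6)*(c - 2*sqrt(2))*(c - sqrt(2))*(sqrt(2)*c + 1)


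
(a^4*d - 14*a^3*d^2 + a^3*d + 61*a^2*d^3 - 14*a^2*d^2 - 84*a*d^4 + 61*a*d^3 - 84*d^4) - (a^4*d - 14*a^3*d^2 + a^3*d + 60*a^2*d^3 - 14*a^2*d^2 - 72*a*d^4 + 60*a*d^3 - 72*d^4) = a^2*d^3 - 12*a*d^4 + a*d^3 - 12*d^4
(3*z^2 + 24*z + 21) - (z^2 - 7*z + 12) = 2*z^2 + 31*z + 9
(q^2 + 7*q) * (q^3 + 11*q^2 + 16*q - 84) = q^5 + 18*q^4 + 93*q^3 + 28*q^2 - 588*q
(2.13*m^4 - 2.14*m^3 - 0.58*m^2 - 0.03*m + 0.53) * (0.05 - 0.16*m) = -0.3408*m^5 + 0.4489*m^4 - 0.0142*m^3 - 0.0242*m^2 - 0.0863*m + 0.0265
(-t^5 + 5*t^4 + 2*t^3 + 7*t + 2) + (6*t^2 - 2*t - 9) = -t^5 + 5*t^4 + 2*t^3 + 6*t^2 + 5*t - 7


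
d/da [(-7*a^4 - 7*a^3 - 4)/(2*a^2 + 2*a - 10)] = (-7*a^2*(4*a + 3)*(a^2 + a - 5) + (2*a + 1)*(7*a^4 + 7*a^3 + 4))/(2*(a^2 + a - 5)^2)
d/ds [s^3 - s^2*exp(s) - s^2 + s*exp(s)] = -s^2*exp(s) + 3*s^2 - s*exp(s) - 2*s + exp(s)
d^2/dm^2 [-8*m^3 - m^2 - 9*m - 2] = -48*m - 2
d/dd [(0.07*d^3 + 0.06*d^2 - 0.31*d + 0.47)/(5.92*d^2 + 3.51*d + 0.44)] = (0.4144*d^4 + 0.4914*d^3 + 2.1382*d^2 - 5.512*d - 1.7861)/(35.0464*d^4 + 41.5584*d^3 + 17.5297*d^2 + 3.0888*d + 0.1936)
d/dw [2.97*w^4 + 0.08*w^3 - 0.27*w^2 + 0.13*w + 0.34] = 11.88*w^3 + 0.24*w^2 - 0.54*w + 0.13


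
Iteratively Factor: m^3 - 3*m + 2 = (m + 2)*(m^2 - 2*m + 1) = (m - 1)*(m + 2)*(m - 1)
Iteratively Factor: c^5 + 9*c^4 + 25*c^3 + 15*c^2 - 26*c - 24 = (c + 2)*(c^4 + 7*c^3 + 11*c^2 - 7*c - 12) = (c - 1)*(c + 2)*(c^3 + 8*c^2 + 19*c + 12) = (c - 1)*(c + 2)*(c + 3)*(c^2 + 5*c + 4) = (c - 1)*(c + 2)*(c + 3)*(c + 4)*(c + 1)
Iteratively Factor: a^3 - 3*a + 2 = (a - 1)*(a^2 + a - 2) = (a - 1)*(a + 2)*(a - 1)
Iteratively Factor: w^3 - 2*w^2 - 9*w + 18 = (w - 2)*(w^2 - 9) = (w - 3)*(w - 2)*(w + 3)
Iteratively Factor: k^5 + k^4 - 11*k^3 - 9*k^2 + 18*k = (k)*(k^4 + k^3 - 11*k^2 - 9*k + 18) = k*(k - 3)*(k^3 + 4*k^2 + k - 6) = k*(k - 3)*(k + 3)*(k^2 + k - 2) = k*(k - 3)*(k - 1)*(k + 3)*(k + 2)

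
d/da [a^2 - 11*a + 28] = 2*a - 11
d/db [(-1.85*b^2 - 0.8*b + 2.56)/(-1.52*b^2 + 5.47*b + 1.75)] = (-11.3355*b^2 + 1.3074*b - 15.4032)/(2.3104*b^4 - 16.6288*b^3 + 24.6009*b^2 + 19.145*b + 3.0625)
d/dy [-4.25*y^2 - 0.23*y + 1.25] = -8.5*y - 0.23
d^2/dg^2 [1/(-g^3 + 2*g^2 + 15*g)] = 2*(g*(3*g - 2)*(-g^2 + 2*g + 15) + (-3*g^2 + 4*g + 15)^2)/(g^3*(-g^2 + 2*g + 15)^3)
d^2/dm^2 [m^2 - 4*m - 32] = 2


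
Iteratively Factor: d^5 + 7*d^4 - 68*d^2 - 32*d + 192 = (d + 4)*(d^4 + 3*d^3 - 12*d^2 - 20*d + 48) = (d + 4)^2*(d^3 - d^2 - 8*d + 12) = (d + 3)*(d + 4)^2*(d^2 - 4*d + 4) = (d - 2)*(d + 3)*(d + 4)^2*(d - 2)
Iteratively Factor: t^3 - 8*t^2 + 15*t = (t)*(t^2 - 8*t + 15) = t*(t - 3)*(t - 5)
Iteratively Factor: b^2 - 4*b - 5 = (b - 5)*(b + 1)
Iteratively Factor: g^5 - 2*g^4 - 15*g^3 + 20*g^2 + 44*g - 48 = (g + 2)*(g^4 - 4*g^3 - 7*g^2 + 34*g - 24) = (g - 4)*(g + 2)*(g^3 - 7*g + 6) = (g - 4)*(g + 2)*(g + 3)*(g^2 - 3*g + 2) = (g - 4)*(g - 2)*(g + 2)*(g + 3)*(g - 1)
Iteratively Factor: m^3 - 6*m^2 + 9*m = (m)*(m^2 - 6*m + 9) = m*(m - 3)*(m - 3)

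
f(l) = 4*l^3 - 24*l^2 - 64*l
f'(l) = 12*l^2 - 48*l - 64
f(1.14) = -98.22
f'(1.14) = -103.12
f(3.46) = -343.07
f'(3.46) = -86.42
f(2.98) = -298.00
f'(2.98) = -100.48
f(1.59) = -146.36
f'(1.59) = -109.98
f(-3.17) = -165.71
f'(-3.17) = 208.75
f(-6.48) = -1681.44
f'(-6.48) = 750.92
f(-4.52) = -570.43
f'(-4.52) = 398.12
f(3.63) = -357.24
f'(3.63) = -80.12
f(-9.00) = -4284.00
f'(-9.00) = 1340.00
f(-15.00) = -17940.00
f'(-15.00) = 3356.00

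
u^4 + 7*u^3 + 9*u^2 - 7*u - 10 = (u - 1)*(u + 1)*(u + 2)*(u + 5)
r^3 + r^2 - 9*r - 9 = (r - 3)*(r + 1)*(r + 3)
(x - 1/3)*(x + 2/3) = x^2 + x/3 - 2/9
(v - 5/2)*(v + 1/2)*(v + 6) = v^3 + 4*v^2 - 53*v/4 - 15/2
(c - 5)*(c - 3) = c^2 - 8*c + 15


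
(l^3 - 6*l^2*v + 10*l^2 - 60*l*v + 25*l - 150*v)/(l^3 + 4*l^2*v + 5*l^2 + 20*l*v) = (l^2 - 6*l*v + 5*l - 30*v)/(l*(l + 4*v))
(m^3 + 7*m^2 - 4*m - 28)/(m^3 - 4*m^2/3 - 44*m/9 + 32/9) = 9*(m^2 + 5*m - 14)/(9*m^2 - 30*m + 16)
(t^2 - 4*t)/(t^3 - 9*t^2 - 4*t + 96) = t/(t^2 - 5*t - 24)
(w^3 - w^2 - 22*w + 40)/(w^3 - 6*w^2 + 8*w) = (w + 5)/w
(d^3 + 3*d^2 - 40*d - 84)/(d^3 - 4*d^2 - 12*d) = (d + 7)/d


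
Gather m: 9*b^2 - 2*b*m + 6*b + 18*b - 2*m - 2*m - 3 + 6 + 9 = 9*b^2 + 24*b + m*(-2*b - 4) + 12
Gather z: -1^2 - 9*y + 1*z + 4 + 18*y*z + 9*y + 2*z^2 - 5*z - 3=2*z^2 + z*(18*y - 4)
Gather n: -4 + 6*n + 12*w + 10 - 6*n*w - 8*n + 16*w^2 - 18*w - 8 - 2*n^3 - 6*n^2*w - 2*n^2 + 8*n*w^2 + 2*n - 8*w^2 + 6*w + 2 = -2*n^3 + n^2*(-6*w - 2) + n*(8*w^2 - 6*w) + 8*w^2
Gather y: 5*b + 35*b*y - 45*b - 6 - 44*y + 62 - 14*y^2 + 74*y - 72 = -40*b - 14*y^2 + y*(35*b + 30) - 16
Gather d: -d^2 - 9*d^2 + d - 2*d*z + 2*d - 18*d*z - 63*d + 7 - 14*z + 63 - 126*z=-10*d^2 + d*(-20*z - 60) - 140*z + 70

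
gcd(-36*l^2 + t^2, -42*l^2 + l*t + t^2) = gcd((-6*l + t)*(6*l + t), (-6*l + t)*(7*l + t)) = -6*l + t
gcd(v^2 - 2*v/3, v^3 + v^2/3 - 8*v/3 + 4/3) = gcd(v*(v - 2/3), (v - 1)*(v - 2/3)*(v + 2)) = v - 2/3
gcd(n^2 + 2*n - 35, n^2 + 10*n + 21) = n + 7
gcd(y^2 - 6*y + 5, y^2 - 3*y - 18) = 1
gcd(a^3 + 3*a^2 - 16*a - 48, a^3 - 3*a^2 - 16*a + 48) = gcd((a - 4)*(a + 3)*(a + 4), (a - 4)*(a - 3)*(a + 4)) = a^2 - 16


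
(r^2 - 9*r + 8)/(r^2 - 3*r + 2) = (r - 8)/(r - 2)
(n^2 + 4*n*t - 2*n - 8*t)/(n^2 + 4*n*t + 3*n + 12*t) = (n - 2)/(n + 3)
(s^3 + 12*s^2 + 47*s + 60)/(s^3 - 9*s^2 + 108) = (s^2 + 9*s + 20)/(s^2 - 12*s + 36)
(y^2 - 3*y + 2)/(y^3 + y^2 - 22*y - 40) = (y^2 - 3*y + 2)/(y^3 + y^2 - 22*y - 40)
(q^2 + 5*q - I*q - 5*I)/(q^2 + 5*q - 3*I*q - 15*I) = (q - I)/(q - 3*I)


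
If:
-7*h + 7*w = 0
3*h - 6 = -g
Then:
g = 6 - 3*w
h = w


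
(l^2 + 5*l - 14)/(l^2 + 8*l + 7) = (l - 2)/(l + 1)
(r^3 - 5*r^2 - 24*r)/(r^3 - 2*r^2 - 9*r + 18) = r*(r - 8)/(r^2 - 5*r + 6)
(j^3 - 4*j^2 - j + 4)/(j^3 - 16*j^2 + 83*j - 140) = (j^2 - 1)/(j^2 - 12*j + 35)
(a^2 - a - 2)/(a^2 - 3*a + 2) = (a + 1)/(a - 1)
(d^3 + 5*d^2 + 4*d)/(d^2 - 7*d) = (d^2 + 5*d + 4)/(d - 7)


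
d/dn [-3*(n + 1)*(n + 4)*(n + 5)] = -9*n^2 - 60*n - 87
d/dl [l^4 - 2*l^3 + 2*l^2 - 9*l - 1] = 4*l^3 - 6*l^2 + 4*l - 9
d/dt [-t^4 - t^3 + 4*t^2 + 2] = t*(-4*t^2 - 3*t + 8)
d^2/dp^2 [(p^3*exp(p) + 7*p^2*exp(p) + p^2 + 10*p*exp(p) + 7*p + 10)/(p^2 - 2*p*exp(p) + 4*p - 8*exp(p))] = (2*((p*exp(p) + 6*exp(p) - 1)*(p^3*exp(p) + 7*p^2*exp(p) + p^2 + 10*p*exp(p) + 7*p + 10) + 2*(p*exp(p) - p + 5*exp(p) - 2)*(p^3*exp(p) + 10*p^2*exp(p) + 24*p*exp(p) + 2*p + 10*exp(p) + 7))*(p^2 - 2*p*exp(p) + 4*p - 8*exp(p)) + (p^2 - 2*p*exp(p) + 4*p - 8*exp(p))^2*(p^3*exp(p) + 13*p^2*exp(p) + 44*p*exp(p) + 34*exp(p) + 2) + 8*(p*exp(p) - p + 5*exp(p) - 2)^2*(p^3*exp(p) + 7*p^2*exp(p) + p^2 + 10*p*exp(p) + 7*p + 10))/(p^2 - 2*p*exp(p) + 4*p - 8*exp(p))^3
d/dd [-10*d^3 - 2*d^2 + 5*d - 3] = -30*d^2 - 4*d + 5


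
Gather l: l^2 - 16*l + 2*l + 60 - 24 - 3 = l^2 - 14*l + 33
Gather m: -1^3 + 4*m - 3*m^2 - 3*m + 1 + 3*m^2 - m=0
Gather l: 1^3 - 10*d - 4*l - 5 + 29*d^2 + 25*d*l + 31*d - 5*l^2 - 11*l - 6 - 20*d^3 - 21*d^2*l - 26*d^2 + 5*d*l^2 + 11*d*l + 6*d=-20*d^3 + 3*d^2 + 27*d + l^2*(5*d - 5) + l*(-21*d^2 + 36*d - 15) - 10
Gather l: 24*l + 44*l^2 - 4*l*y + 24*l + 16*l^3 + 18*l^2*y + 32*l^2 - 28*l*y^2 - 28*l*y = 16*l^3 + l^2*(18*y + 76) + l*(-28*y^2 - 32*y + 48)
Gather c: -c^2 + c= -c^2 + c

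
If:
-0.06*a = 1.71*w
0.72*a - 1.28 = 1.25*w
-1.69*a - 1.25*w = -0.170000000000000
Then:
No Solution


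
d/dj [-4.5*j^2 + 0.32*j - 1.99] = 0.32 - 9.0*j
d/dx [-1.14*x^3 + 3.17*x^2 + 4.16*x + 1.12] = -3.42*x^2 + 6.34*x + 4.16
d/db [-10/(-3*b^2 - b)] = 10*(-6*b - 1)/(b^2*(3*b + 1)^2)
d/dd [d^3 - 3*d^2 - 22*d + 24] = 3*d^2 - 6*d - 22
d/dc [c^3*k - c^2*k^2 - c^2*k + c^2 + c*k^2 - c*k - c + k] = 3*c^2*k - 2*c*k^2 - 2*c*k + 2*c + k^2 - k - 1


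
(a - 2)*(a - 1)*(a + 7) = a^3 + 4*a^2 - 19*a + 14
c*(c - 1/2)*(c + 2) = c^3 + 3*c^2/2 - c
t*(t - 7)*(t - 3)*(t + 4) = t^4 - 6*t^3 - 19*t^2 + 84*t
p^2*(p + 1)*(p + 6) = p^4 + 7*p^3 + 6*p^2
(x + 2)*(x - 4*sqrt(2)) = x^2 - 4*sqrt(2)*x + 2*x - 8*sqrt(2)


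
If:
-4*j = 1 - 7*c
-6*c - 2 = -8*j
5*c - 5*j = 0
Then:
No Solution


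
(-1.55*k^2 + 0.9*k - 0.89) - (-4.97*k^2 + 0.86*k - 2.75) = 3.42*k^2 + 0.04*k + 1.86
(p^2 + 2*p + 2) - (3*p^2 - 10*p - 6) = -2*p^2 + 12*p + 8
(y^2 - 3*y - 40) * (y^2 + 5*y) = y^4 + 2*y^3 - 55*y^2 - 200*y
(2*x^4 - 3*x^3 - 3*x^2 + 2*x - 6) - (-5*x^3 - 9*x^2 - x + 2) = 2*x^4 + 2*x^3 + 6*x^2 + 3*x - 8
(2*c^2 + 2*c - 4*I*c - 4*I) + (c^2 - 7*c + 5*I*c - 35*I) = 3*c^2 - 5*c + I*c - 39*I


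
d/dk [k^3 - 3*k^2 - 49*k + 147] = 3*k^2 - 6*k - 49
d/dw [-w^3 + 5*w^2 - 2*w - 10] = -3*w^2 + 10*w - 2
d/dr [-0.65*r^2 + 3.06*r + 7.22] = 3.06 - 1.3*r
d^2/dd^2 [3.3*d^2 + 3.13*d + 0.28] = 6.60000000000000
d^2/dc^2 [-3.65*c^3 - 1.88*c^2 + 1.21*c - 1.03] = -21.9*c - 3.76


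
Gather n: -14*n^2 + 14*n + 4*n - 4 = -14*n^2 + 18*n - 4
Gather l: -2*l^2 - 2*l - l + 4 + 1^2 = -2*l^2 - 3*l + 5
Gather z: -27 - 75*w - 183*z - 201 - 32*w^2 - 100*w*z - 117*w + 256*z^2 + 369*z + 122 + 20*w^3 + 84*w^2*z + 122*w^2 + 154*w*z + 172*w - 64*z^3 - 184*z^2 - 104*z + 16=20*w^3 + 90*w^2 - 20*w - 64*z^3 + 72*z^2 + z*(84*w^2 + 54*w + 82) - 90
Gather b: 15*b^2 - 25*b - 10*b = 15*b^2 - 35*b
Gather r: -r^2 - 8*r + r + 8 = -r^2 - 7*r + 8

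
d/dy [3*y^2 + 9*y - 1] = 6*y + 9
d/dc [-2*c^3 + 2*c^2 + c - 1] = -6*c^2 + 4*c + 1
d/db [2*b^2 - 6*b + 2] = 4*b - 6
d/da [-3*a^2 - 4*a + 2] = -6*a - 4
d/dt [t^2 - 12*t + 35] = 2*t - 12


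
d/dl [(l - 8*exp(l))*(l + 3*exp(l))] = -5*l*exp(l) + 2*l - 48*exp(2*l) - 5*exp(l)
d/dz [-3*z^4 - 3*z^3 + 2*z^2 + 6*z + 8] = -12*z^3 - 9*z^2 + 4*z + 6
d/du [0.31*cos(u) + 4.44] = -0.31*sin(u)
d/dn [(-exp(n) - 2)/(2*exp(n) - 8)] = 3*exp(n)/(exp(n) - 4)^2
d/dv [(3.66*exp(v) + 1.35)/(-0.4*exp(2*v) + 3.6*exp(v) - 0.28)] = (1.464*exp(2*v) + 1.08*exp(v) - 5.8848)*exp(v)/(0.16*exp(4*v) - 2.88*exp(3*v) + 13.184*exp(2*v) - 2.016*exp(v) + 0.0784)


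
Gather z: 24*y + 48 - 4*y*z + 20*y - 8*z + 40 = 44*y + z*(-4*y - 8) + 88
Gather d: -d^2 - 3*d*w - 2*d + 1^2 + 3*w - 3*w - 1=-d^2 + d*(-3*w - 2)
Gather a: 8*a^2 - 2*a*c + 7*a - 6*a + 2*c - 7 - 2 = 8*a^2 + a*(1 - 2*c) + 2*c - 9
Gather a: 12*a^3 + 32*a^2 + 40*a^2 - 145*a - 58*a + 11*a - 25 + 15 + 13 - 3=12*a^3 + 72*a^2 - 192*a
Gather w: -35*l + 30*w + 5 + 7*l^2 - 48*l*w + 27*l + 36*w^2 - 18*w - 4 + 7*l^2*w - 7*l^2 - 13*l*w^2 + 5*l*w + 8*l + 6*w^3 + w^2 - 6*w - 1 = 6*w^3 + w^2*(37 - 13*l) + w*(7*l^2 - 43*l + 6)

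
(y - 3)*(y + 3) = y^2 - 9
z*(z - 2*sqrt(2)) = z^2 - 2*sqrt(2)*z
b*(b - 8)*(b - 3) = b^3 - 11*b^2 + 24*b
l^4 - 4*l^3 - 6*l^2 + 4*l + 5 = (l - 5)*(l - 1)*(l + 1)^2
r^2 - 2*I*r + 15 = (r - 5*I)*(r + 3*I)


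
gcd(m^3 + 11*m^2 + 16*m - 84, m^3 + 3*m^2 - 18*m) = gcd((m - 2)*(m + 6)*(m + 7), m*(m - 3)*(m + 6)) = m + 6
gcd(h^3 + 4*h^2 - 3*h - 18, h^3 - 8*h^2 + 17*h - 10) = h - 2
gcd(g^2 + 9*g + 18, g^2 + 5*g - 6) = g + 6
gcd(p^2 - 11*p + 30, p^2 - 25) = p - 5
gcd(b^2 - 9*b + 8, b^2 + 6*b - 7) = b - 1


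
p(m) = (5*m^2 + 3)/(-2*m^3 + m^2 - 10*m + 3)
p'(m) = 10*m/(-2*m^3 + m^2 - 10*m + 3) + (5*m^2 + 3)*(6*m^2 - 2*m + 10)/(-2*m^3 + m^2 - 10*m + 3)^2 = 2*(5*m^4 - 16*m^2 + 12*m + 15)/(4*m^6 - 4*m^5 + 41*m^4 - 32*m^3 + 106*m^2 - 60*m + 9)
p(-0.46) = 0.51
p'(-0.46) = 0.20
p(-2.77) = 0.51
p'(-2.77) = 0.05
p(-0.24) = 0.60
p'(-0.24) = 0.75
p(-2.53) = 0.52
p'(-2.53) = 0.04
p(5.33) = -0.45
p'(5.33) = 0.07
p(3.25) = -0.64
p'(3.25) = 0.12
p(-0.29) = 0.57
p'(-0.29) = 0.56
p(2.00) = -0.79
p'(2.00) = 0.13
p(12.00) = -0.21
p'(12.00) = 0.02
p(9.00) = -0.28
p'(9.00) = 0.03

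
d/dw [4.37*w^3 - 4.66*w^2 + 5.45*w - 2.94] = 13.11*w^2 - 9.32*w + 5.45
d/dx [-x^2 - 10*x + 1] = -2*x - 10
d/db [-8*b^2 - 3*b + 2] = -16*b - 3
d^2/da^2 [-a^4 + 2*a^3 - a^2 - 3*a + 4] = -12*a^2 + 12*a - 2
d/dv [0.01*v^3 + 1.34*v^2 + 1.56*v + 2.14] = 0.03*v^2 + 2.68*v + 1.56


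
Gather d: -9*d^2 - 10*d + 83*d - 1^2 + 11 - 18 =-9*d^2 + 73*d - 8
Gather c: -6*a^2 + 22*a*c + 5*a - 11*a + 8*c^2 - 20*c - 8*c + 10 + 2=-6*a^2 - 6*a + 8*c^2 + c*(22*a - 28) + 12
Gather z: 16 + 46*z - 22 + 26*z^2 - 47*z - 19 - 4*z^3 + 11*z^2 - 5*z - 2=-4*z^3 + 37*z^2 - 6*z - 27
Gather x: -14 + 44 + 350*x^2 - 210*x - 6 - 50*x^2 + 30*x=300*x^2 - 180*x + 24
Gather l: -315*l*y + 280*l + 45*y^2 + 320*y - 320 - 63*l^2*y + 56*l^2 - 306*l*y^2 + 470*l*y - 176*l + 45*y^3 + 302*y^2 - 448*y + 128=l^2*(56 - 63*y) + l*(-306*y^2 + 155*y + 104) + 45*y^3 + 347*y^2 - 128*y - 192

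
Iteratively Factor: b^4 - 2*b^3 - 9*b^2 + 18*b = (b + 3)*(b^3 - 5*b^2 + 6*b) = (b - 2)*(b + 3)*(b^2 - 3*b) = b*(b - 2)*(b + 3)*(b - 3)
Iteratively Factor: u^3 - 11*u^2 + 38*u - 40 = (u - 5)*(u^2 - 6*u + 8) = (u - 5)*(u - 2)*(u - 4)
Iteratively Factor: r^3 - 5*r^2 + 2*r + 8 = (r - 2)*(r^2 - 3*r - 4) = (r - 2)*(r + 1)*(r - 4)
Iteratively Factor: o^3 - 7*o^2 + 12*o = (o - 4)*(o^2 - 3*o) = o*(o - 4)*(o - 3)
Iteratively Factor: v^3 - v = (v - 1)*(v^2 + v) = v*(v - 1)*(v + 1)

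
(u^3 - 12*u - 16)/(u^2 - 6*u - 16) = (u^2 - 2*u - 8)/(u - 8)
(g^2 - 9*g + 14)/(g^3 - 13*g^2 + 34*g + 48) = (g^2 - 9*g + 14)/(g^3 - 13*g^2 + 34*g + 48)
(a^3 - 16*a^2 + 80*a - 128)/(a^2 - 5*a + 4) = (a^2 - 12*a + 32)/(a - 1)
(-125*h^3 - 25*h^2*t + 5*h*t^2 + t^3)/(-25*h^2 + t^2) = 5*h + t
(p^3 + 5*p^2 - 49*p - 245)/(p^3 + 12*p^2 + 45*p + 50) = (p^2 - 49)/(p^2 + 7*p + 10)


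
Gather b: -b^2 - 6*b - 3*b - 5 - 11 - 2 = -b^2 - 9*b - 18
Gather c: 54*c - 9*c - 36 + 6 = 45*c - 30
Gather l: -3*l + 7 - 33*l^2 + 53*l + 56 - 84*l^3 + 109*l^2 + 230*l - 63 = -84*l^3 + 76*l^2 + 280*l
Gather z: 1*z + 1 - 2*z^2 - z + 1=2 - 2*z^2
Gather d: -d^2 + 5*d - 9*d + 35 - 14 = -d^2 - 4*d + 21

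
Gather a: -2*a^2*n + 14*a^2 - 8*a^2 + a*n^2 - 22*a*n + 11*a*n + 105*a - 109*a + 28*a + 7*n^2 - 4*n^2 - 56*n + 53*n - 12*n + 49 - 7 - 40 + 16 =a^2*(6 - 2*n) + a*(n^2 - 11*n + 24) + 3*n^2 - 15*n + 18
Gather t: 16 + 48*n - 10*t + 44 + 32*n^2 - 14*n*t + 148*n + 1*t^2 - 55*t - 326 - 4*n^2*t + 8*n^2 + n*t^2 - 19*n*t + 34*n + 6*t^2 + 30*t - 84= 40*n^2 + 230*n + t^2*(n + 7) + t*(-4*n^2 - 33*n - 35) - 350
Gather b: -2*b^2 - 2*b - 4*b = -2*b^2 - 6*b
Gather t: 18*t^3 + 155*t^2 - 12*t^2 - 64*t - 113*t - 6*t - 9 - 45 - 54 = 18*t^3 + 143*t^2 - 183*t - 108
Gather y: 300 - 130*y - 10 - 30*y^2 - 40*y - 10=-30*y^2 - 170*y + 280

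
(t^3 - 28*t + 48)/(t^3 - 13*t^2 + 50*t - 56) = (t + 6)/(t - 7)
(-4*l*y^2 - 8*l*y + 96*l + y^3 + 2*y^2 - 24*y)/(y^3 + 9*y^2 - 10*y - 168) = (-4*l + y)/(y + 7)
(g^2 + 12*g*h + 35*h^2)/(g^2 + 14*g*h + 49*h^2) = (g + 5*h)/(g + 7*h)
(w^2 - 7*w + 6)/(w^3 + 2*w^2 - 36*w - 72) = (w - 1)/(w^2 + 8*w + 12)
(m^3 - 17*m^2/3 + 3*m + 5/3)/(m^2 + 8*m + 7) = (3*m^3 - 17*m^2 + 9*m + 5)/(3*(m^2 + 8*m + 7))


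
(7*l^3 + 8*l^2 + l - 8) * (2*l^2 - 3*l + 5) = 14*l^5 - 5*l^4 + 13*l^3 + 21*l^2 + 29*l - 40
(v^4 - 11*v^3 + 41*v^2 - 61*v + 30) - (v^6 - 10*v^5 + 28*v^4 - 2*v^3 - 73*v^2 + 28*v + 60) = -v^6 + 10*v^5 - 27*v^4 - 9*v^3 + 114*v^2 - 89*v - 30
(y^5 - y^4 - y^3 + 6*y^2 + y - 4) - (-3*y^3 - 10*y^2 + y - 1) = y^5 - y^4 + 2*y^3 + 16*y^2 - 3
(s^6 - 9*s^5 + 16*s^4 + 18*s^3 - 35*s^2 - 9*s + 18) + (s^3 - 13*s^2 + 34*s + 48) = s^6 - 9*s^5 + 16*s^4 + 19*s^3 - 48*s^2 + 25*s + 66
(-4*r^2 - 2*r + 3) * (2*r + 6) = -8*r^3 - 28*r^2 - 6*r + 18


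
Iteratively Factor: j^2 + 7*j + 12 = (j + 3)*(j + 4)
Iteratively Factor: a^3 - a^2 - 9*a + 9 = (a - 3)*(a^2 + 2*a - 3) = (a - 3)*(a + 3)*(a - 1)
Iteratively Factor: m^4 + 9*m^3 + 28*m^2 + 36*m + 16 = (m + 2)*(m^3 + 7*m^2 + 14*m + 8) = (m + 1)*(m + 2)*(m^2 + 6*m + 8) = (m + 1)*(m + 2)*(m + 4)*(m + 2)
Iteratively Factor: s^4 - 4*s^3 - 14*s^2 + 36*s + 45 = (s - 3)*(s^3 - s^2 - 17*s - 15) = (s - 5)*(s - 3)*(s^2 + 4*s + 3) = (s - 5)*(s - 3)*(s + 1)*(s + 3)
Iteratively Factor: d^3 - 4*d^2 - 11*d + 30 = (d - 5)*(d^2 + d - 6) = (d - 5)*(d + 3)*(d - 2)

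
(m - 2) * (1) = m - 2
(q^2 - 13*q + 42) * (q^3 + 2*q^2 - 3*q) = q^5 - 11*q^4 + 13*q^3 + 123*q^2 - 126*q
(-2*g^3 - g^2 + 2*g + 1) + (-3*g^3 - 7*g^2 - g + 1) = -5*g^3 - 8*g^2 + g + 2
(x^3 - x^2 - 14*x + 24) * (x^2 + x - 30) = x^5 - 45*x^3 + 40*x^2 + 444*x - 720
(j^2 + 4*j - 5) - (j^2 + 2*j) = 2*j - 5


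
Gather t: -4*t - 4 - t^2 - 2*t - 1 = -t^2 - 6*t - 5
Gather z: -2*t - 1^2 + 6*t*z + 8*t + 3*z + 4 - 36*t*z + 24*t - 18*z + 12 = 30*t + z*(-30*t - 15) + 15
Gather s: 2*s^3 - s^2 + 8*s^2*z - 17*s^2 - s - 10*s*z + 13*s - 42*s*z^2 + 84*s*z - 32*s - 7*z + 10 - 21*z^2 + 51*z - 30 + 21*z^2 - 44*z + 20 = 2*s^3 + s^2*(8*z - 18) + s*(-42*z^2 + 74*z - 20)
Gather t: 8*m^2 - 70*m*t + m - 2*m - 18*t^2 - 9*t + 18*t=8*m^2 - m - 18*t^2 + t*(9 - 70*m)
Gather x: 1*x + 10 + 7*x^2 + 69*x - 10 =7*x^2 + 70*x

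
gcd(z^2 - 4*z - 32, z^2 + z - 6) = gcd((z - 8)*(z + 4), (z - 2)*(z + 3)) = 1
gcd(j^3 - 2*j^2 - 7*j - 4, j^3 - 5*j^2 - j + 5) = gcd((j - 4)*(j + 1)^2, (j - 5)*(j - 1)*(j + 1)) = j + 1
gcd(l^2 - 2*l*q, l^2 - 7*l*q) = l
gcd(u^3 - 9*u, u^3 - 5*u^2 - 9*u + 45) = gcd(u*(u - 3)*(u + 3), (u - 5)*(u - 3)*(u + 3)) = u^2 - 9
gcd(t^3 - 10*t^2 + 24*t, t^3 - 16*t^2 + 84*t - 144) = t^2 - 10*t + 24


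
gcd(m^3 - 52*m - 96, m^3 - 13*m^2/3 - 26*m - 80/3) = m^2 - 6*m - 16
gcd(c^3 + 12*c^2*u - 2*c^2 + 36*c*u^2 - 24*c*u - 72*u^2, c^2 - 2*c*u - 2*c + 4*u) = c - 2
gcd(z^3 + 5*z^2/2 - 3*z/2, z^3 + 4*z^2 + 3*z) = z^2 + 3*z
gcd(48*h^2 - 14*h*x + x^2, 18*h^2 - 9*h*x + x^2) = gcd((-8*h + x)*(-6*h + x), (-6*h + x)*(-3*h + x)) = -6*h + x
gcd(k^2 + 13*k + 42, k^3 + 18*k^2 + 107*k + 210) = k^2 + 13*k + 42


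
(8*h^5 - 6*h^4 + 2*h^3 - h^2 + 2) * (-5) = -40*h^5 + 30*h^4 - 10*h^3 + 5*h^2 - 10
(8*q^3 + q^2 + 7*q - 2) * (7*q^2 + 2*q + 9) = 56*q^5 + 23*q^4 + 123*q^3 + 9*q^2 + 59*q - 18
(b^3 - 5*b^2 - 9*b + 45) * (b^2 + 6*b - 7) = b^5 + b^4 - 46*b^3 + 26*b^2 + 333*b - 315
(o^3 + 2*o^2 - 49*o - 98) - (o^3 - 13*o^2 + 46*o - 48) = 15*o^2 - 95*o - 50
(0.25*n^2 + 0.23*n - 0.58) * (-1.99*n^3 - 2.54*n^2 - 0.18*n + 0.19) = -0.4975*n^5 - 1.0927*n^4 + 0.525*n^3 + 1.4793*n^2 + 0.1481*n - 0.1102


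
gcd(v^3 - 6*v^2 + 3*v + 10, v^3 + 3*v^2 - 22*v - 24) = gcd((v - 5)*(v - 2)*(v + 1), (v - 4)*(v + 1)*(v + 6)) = v + 1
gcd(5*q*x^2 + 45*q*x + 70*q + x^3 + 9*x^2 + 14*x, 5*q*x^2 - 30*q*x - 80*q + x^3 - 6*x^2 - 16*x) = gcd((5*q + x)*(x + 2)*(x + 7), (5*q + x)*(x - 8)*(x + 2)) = 5*q*x + 10*q + x^2 + 2*x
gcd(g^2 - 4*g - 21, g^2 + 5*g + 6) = g + 3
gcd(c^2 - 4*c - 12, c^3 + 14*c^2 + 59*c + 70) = c + 2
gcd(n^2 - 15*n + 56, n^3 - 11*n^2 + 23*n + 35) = n - 7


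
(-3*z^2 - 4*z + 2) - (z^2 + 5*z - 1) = -4*z^2 - 9*z + 3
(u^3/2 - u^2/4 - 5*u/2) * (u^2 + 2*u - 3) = u^5/2 + 3*u^4/4 - 9*u^3/2 - 17*u^2/4 + 15*u/2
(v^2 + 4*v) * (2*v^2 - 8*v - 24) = 2*v^4 - 56*v^2 - 96*v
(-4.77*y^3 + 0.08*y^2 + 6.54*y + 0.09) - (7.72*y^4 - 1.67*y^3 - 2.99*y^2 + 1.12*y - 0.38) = -7.72*y^4 - 3.1*y^3 + 3.07*y^2 + 5.42*y + 0.47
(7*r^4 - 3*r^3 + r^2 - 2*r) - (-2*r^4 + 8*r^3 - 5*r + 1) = 9*r^4 - 11*r^3 + r^2 + 3*r - 1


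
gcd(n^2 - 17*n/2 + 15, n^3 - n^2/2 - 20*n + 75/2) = n - 5/2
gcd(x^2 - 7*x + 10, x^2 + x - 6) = x - 2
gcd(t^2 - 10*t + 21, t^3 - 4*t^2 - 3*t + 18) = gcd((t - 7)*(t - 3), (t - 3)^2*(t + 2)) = t - 3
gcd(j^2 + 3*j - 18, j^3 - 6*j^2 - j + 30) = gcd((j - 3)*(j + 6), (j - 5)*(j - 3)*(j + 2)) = j - 3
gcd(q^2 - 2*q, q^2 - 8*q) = q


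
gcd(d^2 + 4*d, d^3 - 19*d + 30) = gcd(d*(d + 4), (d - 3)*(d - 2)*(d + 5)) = 1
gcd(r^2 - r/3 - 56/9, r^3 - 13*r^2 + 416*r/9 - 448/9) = r - 8/3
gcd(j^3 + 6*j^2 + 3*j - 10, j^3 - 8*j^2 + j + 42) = j + 2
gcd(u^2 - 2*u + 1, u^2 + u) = 1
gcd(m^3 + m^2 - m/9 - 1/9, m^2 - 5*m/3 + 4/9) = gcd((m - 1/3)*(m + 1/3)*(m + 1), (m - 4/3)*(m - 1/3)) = m - 1/3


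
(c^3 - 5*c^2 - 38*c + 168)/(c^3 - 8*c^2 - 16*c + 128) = (c^2 - c - 42)/(c^2 - 4*c - 32)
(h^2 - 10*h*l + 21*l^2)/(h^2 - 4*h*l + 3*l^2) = (h - 7*l)/(h - l)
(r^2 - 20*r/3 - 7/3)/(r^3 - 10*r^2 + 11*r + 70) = (r + 1/3)/(r^2 - 3*r - 10)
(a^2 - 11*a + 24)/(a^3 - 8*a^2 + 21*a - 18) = (a - 8)/(a^2 - 5*a + 6)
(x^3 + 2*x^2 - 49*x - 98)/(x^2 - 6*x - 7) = (x^2 + 9*x + 14)/(x + 1)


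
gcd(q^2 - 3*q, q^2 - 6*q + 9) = q - 3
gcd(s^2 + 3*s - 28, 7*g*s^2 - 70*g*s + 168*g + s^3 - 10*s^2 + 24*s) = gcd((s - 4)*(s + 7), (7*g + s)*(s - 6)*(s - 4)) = s - 4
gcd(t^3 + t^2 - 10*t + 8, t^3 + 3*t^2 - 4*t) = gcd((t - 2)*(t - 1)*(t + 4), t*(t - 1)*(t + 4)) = t^2 + 3*t - 4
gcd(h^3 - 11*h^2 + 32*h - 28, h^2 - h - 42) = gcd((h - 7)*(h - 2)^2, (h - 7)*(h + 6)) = h - 7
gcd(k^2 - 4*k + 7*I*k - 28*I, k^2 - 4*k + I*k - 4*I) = k - 4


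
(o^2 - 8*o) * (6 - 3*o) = -3*o^3 + 30*o^2 - 48*o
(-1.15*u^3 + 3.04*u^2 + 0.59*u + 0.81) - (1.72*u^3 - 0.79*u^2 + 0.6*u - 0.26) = -2.87*u^3 + 3.83*u^2 - 0.01*u + 1.07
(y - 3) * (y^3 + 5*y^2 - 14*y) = y^4 + 2*y^3 - 29*y^2 + 42*y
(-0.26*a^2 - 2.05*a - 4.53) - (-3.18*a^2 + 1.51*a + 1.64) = 2.92*a^2 - 3.56*a - 6.17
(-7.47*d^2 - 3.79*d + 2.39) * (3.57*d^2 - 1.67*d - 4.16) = -26.6679*d^4 - 1.0554*d^3 + 45.9368*d^2 + 11.7751*d - 9.9424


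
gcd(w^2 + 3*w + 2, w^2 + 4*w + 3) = w + 1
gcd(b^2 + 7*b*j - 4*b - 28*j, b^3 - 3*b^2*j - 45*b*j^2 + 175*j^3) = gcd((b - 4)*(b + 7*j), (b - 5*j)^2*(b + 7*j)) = b + 7*j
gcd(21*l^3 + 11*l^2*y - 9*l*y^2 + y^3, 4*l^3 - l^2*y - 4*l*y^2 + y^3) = l + y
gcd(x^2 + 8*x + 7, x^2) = 1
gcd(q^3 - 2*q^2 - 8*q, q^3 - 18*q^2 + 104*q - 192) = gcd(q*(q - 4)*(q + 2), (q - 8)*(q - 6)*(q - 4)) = q - 4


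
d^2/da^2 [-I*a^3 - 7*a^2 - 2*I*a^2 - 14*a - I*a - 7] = -6*I*a - 14 - 4*I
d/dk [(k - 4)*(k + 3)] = 2*k - 1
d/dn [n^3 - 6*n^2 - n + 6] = 3*n^2 - 12*n - 1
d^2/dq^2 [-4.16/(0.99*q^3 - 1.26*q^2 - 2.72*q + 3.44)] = ((24.7104*q - 10.4832)*(0.99*q^3 - 1.26*q^2 - 2.72*q + 3.44) - 4.16*(-5.94*q^2 + 5.04*q + 5.44)*(-2.97*q^2 + 2.52*q + 2.72))/(0.99*q^3 - 1.26*q^2 - 2.72*q + 3.44)^3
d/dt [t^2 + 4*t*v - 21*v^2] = 2*t + 4*v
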